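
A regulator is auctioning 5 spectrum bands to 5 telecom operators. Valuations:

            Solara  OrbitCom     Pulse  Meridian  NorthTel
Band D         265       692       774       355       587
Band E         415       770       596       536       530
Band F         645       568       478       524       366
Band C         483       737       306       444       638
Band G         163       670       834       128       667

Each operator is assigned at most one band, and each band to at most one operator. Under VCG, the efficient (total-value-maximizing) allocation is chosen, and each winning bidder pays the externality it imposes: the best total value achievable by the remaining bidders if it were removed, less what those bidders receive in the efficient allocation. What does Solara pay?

Efficient allocation: Solara→Band F ($645M), OrbitCom→Band C ($737M), Pulse→Band D ($774M), Meridian→Band E ($536M), NorthTel→Band G ($667M); total welfare W = $3359M.
Solara receives Band F at value $645M, so the others get W − 645 = $2714M.
Without Solara: best allocation of the remaining 4 bidders over all 5 bands is OrbitCom→Band E ($770M), Pulse→Band G ($834M), Meridian→Band F ($524M), NorthTel→Band C ($638M), total $2766M.
VCG payment = (others' best without Solara) − (others' welfare with Solara) = 2766 − 2714 = $52M.

Solara pays $52M.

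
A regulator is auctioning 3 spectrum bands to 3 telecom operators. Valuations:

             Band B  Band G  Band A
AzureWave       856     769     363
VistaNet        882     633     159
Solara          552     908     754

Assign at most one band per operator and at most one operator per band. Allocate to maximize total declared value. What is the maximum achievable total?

Optimal: AzureWave→Band G ($769M), VistaNet→Band B ($882M), Solara→Band A ($754M) — total 769+882+754 = $2405M.
Column-greedy (each band in turn goes to its best remaining operator) gives $2153M, worse by 252.
No other one-to-one assignment exceeds $2405M.

Max total: $2405M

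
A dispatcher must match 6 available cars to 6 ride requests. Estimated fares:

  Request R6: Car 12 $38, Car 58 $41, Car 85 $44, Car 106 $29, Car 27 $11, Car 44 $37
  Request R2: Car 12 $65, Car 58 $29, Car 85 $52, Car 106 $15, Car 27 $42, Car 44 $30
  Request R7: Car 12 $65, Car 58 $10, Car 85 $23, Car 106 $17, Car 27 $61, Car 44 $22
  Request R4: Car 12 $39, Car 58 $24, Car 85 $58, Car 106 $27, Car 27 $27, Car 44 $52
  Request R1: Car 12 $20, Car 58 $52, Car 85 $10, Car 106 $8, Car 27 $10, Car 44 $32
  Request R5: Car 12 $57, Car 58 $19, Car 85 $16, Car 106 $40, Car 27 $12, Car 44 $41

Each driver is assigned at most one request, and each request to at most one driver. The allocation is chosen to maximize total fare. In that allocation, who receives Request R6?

This is a one-to-one assignment (maximum-weight bipartite matching).
Optimal: Car 12→Request R2 ($65), Car 58→Request R1 ($52), Car 85→Request R6 ($44), Car 106→Request R5 ($40), Car 27→Request R7 ($61), Car 44→Request R4 ($52) — total 65+52+44+40+61+52 = $314.
Max-entry greedy (repeatedly take the single best remaining cell) gives $306, worse by 8.
Car 85's own top request is Request R4 ($58), but forcing Car 85→Request R4 and reassigning the rest optimally gives only $313 — worse by 1.

Car 85 receives Request R6.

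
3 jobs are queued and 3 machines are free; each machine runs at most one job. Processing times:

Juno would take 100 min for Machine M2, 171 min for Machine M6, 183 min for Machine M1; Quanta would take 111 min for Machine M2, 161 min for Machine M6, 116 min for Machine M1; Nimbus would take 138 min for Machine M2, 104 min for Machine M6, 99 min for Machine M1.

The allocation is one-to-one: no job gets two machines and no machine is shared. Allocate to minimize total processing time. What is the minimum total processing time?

Treat this as an assignment problem: match each job to one machine.
Optimal: Juno→Machine M2 (100 min), Quanta→Machine M1 (116 min), Nimbus→Machine M6 (104 min) — total 100+116+104 = 320 min.
Min-entry greedy (repeatedly take the single cheapest remaining cell) gives 360 min, worse by 40.
Swapping Nimbus↔Juno (Nimbus→Machine M2 138 min, Juno→Machine M6 171 min) adds 105.
Checked against all permutations: 320 min is optimal.

Minimum total: 320 min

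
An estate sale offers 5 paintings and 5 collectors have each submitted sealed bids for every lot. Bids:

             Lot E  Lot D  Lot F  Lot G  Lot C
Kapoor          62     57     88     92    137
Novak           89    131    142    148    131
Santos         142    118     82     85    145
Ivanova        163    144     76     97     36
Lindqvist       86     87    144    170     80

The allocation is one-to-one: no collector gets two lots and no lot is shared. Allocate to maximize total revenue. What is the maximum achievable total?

This is a one-to-one assignment (maximum-weight bipartite matching).
Optimal: Kapoor→Lot C ($137), Novak→Lot F ($142), Santos→Lot E ($142), Ivanova→Lot D ($144), Lindqvist→Lot G ($170) — total 137+142+142+144+170 = $735.
Max-entry greedy (repeatedly take the single best remaining cell) gives $677, worse by 58.
Next-best assignment: Kapoor→Lot C, Novak→Lot F, Santos→Lot D, Ivanova→Lot E, Lindqvist→Lot G = $730.
Swapping Santos↔Novak (Santos→Lot F $82, Novak→Lot E $89) loses 113.
Every other assignment is strictly worse.

Max total: $735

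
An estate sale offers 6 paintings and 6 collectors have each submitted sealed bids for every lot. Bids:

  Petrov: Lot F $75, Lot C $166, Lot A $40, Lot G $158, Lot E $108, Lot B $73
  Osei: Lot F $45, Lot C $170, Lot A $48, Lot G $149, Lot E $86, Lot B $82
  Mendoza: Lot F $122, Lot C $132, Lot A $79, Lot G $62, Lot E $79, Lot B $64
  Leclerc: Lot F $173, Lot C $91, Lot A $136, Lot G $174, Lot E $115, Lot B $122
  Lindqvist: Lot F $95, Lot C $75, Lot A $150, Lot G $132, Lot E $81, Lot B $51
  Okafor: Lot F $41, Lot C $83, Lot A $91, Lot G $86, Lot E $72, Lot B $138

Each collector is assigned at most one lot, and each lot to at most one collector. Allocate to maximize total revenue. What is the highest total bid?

Maximum total: $868

Optimal: Petrov→Lot G ($158), Osei→Lot C ($170), Mendoza→Lot E ($79), Leclerc→Lot F ($173), Lindqvist→Lot A ($150), Okafor→Lot B ($138) — total 158+170+79+173+150+138 = $868.
Row-greedy (each collector in turn takes its best remaining lot) gives $792, worse by 76.
Swapping Osei↔Mendoza (Osei→Lot E $86, Mendoza→Lot C $132) loses 31.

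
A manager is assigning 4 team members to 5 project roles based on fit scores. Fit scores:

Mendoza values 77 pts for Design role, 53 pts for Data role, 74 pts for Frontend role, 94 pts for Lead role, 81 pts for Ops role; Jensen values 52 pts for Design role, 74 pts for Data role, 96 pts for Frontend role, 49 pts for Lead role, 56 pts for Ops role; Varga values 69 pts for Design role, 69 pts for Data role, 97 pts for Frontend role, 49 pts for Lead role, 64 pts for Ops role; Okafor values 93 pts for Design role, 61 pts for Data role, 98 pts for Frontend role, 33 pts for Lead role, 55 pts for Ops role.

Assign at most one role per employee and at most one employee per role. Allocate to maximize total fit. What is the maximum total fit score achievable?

This is the linear assignment problem.
Optimal: Mendoza→Lead role (94 pts), Jensen→Data role (74 pts), Varga→Frontend role (97 pts), Okafor→Design role (93 pts) — total 94+74+97+93 = 358 pts.
Max-entry greedy (repeatedly take the single best remaining cell) gives 335 pts, worse by 23.
Swapping Jensen↔Varga (Jensen→Frontend role 96 pts, Varga→Data role 69 pts) loses 6.
Every other assignment is strictly worse.

Maximum total: 358 pts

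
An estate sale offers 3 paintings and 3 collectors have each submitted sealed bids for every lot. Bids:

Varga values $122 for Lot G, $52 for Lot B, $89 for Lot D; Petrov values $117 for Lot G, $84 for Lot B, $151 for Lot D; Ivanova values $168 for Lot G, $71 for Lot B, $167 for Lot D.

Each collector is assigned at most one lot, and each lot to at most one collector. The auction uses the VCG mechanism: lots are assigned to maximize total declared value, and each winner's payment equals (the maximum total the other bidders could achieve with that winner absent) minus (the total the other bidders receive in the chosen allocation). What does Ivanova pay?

Ivanova pays $67.

Efficient allocation: Varga→Lot G ($122), Petrov→Lot B ($84), Ivanova→Lot D ($167); total welfare W = $373.
Ivanova receives Lot D at value $167, so the others get W − 167 = $206.
Without Ivanova: best allocation of the remaining 2 bidders over all 3 lots is Varga→Lot G ($122), Petrov→Lot D ($151), total $273.
VCG payment = (others' best without Ivanova) − (others' welfare with Ivanova) = 273 − 206 = $67.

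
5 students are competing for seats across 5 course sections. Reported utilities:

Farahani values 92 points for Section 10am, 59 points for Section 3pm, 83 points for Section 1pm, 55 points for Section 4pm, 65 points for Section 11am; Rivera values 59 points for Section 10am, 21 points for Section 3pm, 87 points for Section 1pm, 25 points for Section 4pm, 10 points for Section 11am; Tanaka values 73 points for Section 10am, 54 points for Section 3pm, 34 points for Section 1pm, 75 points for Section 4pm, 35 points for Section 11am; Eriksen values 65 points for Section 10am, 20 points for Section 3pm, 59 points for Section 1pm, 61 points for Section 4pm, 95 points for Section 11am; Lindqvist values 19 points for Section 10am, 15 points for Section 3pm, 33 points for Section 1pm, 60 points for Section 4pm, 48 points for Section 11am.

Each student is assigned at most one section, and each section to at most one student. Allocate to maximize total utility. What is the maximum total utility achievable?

Optimal: Farahani→Section 10am (92 points), Rivera→Section 1pm (87 points), Tanaka→Section 3pm (54 points), Eriksen→Section 11am (95 points), Lindqvist→Section 4pm (60 points) — total 92+87+54+95+60 = 388 points.
Max-entry greedy (repeatedly take the single best remaining cell) gives 364 points, worse by 24.
Checked against all permutations: 388 points is optimal.

Max total: 388 points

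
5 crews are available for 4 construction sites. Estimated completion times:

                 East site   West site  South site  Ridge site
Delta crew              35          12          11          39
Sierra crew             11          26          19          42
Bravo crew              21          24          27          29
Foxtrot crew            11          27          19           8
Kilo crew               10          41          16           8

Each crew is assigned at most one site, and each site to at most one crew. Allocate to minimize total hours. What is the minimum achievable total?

Min total: 47 hours

Treat this as an assignment problem: match each crew to one site.
Optimal: Sierra crew→East site (11 hours), Delta crew→West site (12 hours), Kilo crew→South site (16 hours), Foxtrot crew→Ridge site (8 hours) — total 11+12+16+8 = 47 hours.
Min-entry greedy (repeatedly take the single cheapest remaining cell) gives 53 hours, worse by 6.
Swapping Foxtrot crew↔Delta crew (Foxtrot crew→West site 27 hours, Delta crew→Ridge site 39 hours) adds 46.
Every other assignment is strictly worse.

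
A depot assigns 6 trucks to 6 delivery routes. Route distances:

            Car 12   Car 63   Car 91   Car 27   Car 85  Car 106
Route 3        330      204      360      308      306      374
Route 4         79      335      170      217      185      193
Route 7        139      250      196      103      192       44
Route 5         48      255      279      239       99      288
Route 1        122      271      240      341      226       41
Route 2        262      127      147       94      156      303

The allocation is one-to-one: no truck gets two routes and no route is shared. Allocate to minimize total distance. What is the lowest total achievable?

Optimal: Car 12→Route 4 (79 km), Car 63→Route 3 (204 km), Car 91→Route 2 (147 km), Car 27→Route 7 (103 km), Car 85→Route 5 (99 km), Car 106→Route 1 (41 km) — total 79+204+147+103+99+41 = 673 km.
Column-greedy (each route in turn goes to its cheapest remaining truck) gives 760 km, worse by 87.

Min total: 673 km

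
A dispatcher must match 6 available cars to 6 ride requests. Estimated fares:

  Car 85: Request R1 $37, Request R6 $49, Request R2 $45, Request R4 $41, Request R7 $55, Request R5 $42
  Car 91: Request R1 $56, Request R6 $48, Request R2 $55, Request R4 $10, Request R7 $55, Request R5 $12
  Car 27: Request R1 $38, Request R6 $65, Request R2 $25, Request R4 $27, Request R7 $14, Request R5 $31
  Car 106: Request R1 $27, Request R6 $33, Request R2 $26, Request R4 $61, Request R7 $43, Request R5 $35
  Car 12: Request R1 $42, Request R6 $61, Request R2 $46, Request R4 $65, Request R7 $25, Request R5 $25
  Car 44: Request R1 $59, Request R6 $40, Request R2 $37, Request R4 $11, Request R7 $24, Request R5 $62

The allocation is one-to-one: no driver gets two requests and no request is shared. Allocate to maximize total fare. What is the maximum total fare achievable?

Optimal: Car 85→Request R7 ($55), Car 91→Request R1 ($56), Car 27→Request R6 ($65), Car 106→Request R4 ($61), Car 12→Request R2 ($46), Car 44→Request R5 ($62) — total 55+56+65+61+46+62 = $345.
Column-greedy (each request in turn goes to its best remaining driver) gives $334, worse by 11.

Maximum total: $345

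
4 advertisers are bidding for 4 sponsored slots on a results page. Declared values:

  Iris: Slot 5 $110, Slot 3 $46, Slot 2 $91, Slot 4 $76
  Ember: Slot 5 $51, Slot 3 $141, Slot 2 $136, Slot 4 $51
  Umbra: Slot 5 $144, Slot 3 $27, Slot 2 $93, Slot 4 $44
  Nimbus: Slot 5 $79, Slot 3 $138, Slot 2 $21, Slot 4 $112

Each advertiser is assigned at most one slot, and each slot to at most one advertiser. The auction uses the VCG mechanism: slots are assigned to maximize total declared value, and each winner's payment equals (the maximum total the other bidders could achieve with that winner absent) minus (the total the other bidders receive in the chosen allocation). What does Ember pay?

Ember pays $15.

Efficient allocation: Iris→Slot 4 ($76), Ember→Slot 2 ($136), Umbra→Slot 5 ($144), Nimbus→Slot 3 ($138); total welfare W = $494.
Ember receives Slot 2 at value $136, so the others get W − 136 = $358.
Without Ember: best allocation of the remaining 3 bidders over all 4 slots is Iris→Slot 2 ($91), Umbra→Slot 5 ($144), Nimbus→Slot 3 ($138), total $373.
VCG payment = (others' best without Ember) − (others' welfare with Ember) = 373 − 358 = $15.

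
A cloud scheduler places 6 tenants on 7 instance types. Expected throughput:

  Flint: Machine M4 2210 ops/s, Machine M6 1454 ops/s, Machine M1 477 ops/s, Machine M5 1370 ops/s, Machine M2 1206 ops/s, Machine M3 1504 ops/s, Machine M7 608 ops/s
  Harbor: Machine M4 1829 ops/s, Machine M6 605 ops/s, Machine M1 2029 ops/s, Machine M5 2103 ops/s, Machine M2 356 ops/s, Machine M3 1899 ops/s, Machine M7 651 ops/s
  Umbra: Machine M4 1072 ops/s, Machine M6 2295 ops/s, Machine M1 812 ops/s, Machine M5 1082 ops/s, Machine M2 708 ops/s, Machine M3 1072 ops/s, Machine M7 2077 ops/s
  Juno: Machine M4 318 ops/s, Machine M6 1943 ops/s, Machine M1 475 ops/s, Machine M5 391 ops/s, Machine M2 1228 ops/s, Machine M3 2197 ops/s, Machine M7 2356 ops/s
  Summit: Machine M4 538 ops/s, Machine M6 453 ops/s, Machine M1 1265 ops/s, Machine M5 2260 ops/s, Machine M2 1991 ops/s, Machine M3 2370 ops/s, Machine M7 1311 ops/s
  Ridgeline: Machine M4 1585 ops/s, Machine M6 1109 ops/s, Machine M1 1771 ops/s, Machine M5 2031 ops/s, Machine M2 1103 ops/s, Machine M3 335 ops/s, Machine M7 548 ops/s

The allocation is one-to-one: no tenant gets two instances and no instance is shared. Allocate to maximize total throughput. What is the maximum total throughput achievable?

Optimal: Flint→Machine M4 (2210 ops/s), Harbor→Machine M1 (2029 ops/s), Umbra→Machine M6 (2295 ops/s), Juno→Machine M7 (2356 ops/s), Summit→Machine M3 (2370 ops/s), Ridgeline→Machine M5 (2031 ops/s) — total 2210+2029+2295+2356+2370+2031 = 13291 ops/s.
Row-greedy (each tenant in turn takes its best remaining instance) gives 13105 ops/s, worse by 186.
Next-best assignment: Flint→Machine M4, Harbor→Machine M5, Umbra→Machine M6, Juno→Machine M7, Summit→Machine M3, Ridgeline→Machine M1 = 13105 ops/s.
No other one-to-one assignment exceeds 13291 ops/s.

Max total: 13291 ops/s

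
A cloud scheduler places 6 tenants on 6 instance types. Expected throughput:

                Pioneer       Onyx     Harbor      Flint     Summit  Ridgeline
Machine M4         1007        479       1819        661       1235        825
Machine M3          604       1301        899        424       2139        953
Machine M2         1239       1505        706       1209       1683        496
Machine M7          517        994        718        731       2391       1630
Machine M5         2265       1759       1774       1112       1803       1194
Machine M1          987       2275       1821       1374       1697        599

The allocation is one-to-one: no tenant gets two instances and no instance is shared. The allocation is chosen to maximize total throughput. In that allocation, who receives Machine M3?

Summit receives Machine M3.

Treat this as an assignment problem: match each tenant to one instance.
Optimal: Pioneer→Machine M5 (2265 ops/s), Onyx→Machine M1 (2275 ops/s), Harbor→Machine M4 (1819 ops/s), Flint→Machine M2 (1209 ops/s), Summit→Machine M3 (2139 ops/s), Ridgeline→Machine M7 (1630 ops/s) — total 2265+2275+1819+1209+2139+1630 = 11337 ops/s.
Max-entry greedy (repeatedly take the single best remaining cell) gives 10912 ops/s, worse by 425.
No other one-to-one assignment exceeds 11337 ops/s.
Summit's own top instance is Machine M7 (2391 ops/s), but forcing Summit→Machine M7 and reassigning the rest optimally gives only 10912 ops/s — worse by 425.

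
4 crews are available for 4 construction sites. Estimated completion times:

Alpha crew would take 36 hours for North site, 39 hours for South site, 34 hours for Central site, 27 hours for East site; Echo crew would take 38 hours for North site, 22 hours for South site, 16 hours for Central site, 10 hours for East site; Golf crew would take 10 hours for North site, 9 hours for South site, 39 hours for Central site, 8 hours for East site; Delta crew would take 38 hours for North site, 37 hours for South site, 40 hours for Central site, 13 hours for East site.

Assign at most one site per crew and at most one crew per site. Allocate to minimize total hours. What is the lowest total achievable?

Min total: 74 hours

This is a one-to-one assignment (minimum-cost bipartite matching).
Optimal: Alpha crew→North site (36 hours), Echo crew→Central site (16 hours), Golf crew→South site (9 hours), Delta crew→East site (13 hours) — total 36+16+9+13 = 74 hours.
Row-greedy (each crew in turn takes its cheapest remaining site) gives 90 hours, worse by 16.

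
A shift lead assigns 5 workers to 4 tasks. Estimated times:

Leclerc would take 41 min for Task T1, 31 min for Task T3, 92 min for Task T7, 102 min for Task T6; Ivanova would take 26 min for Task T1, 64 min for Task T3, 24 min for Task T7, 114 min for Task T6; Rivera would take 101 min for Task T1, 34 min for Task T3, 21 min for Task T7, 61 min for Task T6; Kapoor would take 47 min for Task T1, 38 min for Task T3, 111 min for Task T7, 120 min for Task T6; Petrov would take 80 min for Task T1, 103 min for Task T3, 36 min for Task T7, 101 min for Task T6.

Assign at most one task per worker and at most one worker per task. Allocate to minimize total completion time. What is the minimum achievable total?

Min total: 154 min

Optimal: Ivanova→Task T1 (26 min), Leclerc→Task T3 (31 min), Petrov→Task T7 (36 min), Rivera→Task T6 (61 min) — total 26+31+36+61 = 154 min.
Next-best assignment: Ivanova→Task T1, Kapoor→Task T3, Petrov→Task T7, Rivera→Task T6 = 161 min.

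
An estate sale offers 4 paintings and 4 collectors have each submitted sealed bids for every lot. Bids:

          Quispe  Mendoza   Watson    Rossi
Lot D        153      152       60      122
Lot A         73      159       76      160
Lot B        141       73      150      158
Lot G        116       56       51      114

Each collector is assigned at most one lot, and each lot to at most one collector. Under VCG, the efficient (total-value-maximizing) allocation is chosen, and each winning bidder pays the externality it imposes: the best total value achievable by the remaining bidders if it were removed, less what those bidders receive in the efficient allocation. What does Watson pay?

Efficient allocation: Quispe→Lot G ($116), Mendoza→Lot D ($152), Watson→Lot B ($150), Rossi→Lot A ($160); total welfare W = $578.
Watson receives Lot B at value $150, so the others get W − 150 = $428.
Without Watson: best allocation of the remaining 3 bidders over all 4 lots is Quispe→Lot D ($153), Mendoza→Lot A ($159), Rossi→Lot B ($158), total $470.
VCG payment = (others' best without Watson) − (others' welfare with Watson) = 470 − 428 = $42.

Watson pays $42.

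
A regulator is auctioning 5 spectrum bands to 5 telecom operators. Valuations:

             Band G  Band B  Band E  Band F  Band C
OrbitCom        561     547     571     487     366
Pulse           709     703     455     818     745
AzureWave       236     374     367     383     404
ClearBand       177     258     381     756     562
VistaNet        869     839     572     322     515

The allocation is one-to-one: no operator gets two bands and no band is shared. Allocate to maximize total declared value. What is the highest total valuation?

Max total: $3315M

Optimal: OrbitCom→Band E ($571M), Pulse→Band C ($745M), AzureWave→Band B ($374M), ClearBand→Band F ($756M), VistaNet→Band G ($869M) — total 571+745+374+756+869 = $3315M.
Column-greedy (each band in turn goes to its best remaining operator) gives $3303M, worse by 12.
Every other assignment is strictly worse.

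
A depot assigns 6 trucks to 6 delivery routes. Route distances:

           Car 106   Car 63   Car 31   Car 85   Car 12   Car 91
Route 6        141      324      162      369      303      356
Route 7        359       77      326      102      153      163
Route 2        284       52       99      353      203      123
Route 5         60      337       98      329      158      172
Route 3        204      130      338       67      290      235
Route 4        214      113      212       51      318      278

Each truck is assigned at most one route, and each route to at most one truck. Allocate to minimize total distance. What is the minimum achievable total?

Treat this as an assignment problem: match each truck to one route.
Optimal: Car 106→Route 5 (60 km), Car 63→Route 4 (113 km), Car 31→Route 6 (162 km), Car 85→Route 3 (67 km), Car 12→Route 7 (153 km), Car 91→Route 2 (123 km) — total 60+113+162+67+153+123 = 678 km.
Swapping Car 12↔Car 85 (Car 12→Route 3 290 km, Car 85→Route 7 102 km) adds 172.

Minimum total: 678 km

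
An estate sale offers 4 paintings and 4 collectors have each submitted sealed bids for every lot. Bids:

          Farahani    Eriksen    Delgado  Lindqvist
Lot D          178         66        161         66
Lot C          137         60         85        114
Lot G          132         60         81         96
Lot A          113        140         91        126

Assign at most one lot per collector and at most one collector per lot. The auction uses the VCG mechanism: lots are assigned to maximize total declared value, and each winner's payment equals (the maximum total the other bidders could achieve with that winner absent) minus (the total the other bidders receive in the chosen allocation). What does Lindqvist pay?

Efficient allocation: Farahani→Lot G ($132), Eriksen→Lot A ($140), Delgado→Lot D ($161), Lindqvist→Lot C ($114); total welfare W = $547.
Lindqvist receives Lot C at value $114, so the others get W − 114 = $433.
Without Lindqvist: best allocation of the remaining 3 bidders over all 4 lots is Farahani→Lot C ($137), Eriksen→Lot A ($140), Delgado→Lot D ($161), total $438.
VCG payment = (others' best without Lindqvist) − (others' welfare with Lindqvist) = 438 − 433 = $5.

Lindqvist pays $5.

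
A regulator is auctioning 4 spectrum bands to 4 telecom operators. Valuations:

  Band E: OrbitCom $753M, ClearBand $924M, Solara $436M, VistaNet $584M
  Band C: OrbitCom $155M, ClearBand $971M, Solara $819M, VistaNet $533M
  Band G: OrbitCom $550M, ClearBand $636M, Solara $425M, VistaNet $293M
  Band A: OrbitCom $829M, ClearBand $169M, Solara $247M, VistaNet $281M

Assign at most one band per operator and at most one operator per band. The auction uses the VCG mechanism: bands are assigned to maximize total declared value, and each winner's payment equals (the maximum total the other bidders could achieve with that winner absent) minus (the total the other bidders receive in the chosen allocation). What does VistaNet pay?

Efficient allocation: OrbitCom→Band A ($829M), ClearBand→Band G ($636M), Solara→Band C ($819M), VistaNet→Band E ($584M); total welfare W = $2868M.
VistaNet receives Band E at value $584M, so the others get W − 584 = $2284M.
Without VistaNet: best allocation of the remaining 3 bidders over all 4 bands is OrbitCom→Band A ($829M), ClearBand→Band E ($924M), Solara→Band C ($819M), total $2572M.
VCG payment = (others' best without VistaNet) − (others' welfare with VistaNet) = 2572 − 2284 = $288M.

VistaNet pays $288M.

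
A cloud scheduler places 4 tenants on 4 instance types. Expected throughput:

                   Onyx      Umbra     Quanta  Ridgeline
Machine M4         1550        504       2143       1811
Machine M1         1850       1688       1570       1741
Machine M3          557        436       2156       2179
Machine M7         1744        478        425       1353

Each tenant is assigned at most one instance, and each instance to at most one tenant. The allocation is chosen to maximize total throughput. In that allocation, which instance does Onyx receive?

Onyx receives Machine M7.

Optimal: Onyx→Machine M7 (1744 ops/s), Umbra→Machine M1 (1688 ops/s), Quanta→Machine M4 (2143 ops/s), Ridgeline→Machine M3 (2179 ops/s) — total 1744+1688+2143+2179 = 7754 ops/s.
Max-entry greedy (repeatedly take the single best remaining cell) gives 6650 ops/s, worse by 1104.
Every other assignment is strictly worse.
Onyx's own top instance is Machine M1 (1850 ops/s), but forcing Onyx→Machine M1 and reassigning the rest optimally gives only 6650 ops/s — worse by 1104.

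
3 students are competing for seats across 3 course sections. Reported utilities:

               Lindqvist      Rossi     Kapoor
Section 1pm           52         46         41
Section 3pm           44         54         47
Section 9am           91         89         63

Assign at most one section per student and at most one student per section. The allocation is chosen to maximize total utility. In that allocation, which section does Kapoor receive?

Kapoor receives Section 3pm.

Treat this as an assignment problem: match each student to one section.
Optimal: Lindqvist→Section 1pm (52 points), Rossi→Section 9am (89 points), Kapoor→Section 3pm (47 points) — total 52+89+47 = 188 points.
Column-greedy (each section in turn goes to its best remaining student) gives 169 points, worse by 19.
Swapping Kapoor↔Lindqvist (Kapoor→Section 1pm 41 points, Lindqvist→Section 3pm 44 points) loses 14.
Kapoor's own top section is Section 9am (63 points), but forcing Kapoor→Section 9am and reassigning the rest optimally gives only 169 points — worse by 19.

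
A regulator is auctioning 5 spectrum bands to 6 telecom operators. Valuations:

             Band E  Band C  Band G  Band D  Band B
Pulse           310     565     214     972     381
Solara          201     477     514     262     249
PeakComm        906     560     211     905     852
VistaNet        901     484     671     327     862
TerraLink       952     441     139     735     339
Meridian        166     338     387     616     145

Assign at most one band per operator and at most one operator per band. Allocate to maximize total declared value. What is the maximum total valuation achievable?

This is a one-to-one assignment (maximum-weight bipartite matching).
Optimal: TerraLink→Band E ($952M), Solara→Band C ($477M), VistaNet→Band G ($671M), Pulse→Band D ($972M), PeakComm→Band B ($852M) — total 952+477+671+972+852 = $3924M.
Max-entry greedy (repeatedly take the single best remaining cell) gives $3860M, worse by 64.
Swapping PeakComm↔Pulse (PeakComm→Band D $905M, Pulse→Band B $381M) loses 538.

Max total: $3924M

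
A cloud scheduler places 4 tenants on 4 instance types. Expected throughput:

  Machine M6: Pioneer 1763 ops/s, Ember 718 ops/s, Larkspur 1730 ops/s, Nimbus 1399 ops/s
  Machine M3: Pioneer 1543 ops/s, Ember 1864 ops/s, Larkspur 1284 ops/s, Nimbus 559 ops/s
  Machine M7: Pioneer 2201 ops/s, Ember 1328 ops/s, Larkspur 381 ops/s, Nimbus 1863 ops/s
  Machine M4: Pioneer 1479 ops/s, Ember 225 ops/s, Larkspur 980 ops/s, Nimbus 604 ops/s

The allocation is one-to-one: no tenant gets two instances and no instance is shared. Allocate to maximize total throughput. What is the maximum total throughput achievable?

Optimal: Pioneer→Machine M4 (1479 ops/s), Ember→Machine M3 (1864 ops/s), Larkspur→Machine M6 (1730 ops/s), Nimbus→Machine M7 (1863 ops/s) — total 1479+1864+1730+1863 = 6936 ops/s.
Max-entry greedy (repeatedly take the single best remaining cell) gives 6399 ops/s, worse by 537.

Maximum total: 6936 ops/s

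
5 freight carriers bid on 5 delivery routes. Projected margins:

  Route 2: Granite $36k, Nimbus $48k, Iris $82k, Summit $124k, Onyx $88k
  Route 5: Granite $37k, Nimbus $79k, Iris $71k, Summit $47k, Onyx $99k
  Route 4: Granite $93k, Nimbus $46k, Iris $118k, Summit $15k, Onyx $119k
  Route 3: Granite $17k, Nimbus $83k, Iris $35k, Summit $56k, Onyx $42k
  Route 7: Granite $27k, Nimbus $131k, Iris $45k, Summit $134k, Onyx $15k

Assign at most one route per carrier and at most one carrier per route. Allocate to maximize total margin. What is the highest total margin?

Max total: $491k

Optimal: Granite→Route 4 ($93k), Nimbus→Route 3 ($83k), Iris→Route 2 ($82k), Summit→Route 7 ($134k), Onyx→Route 5 ($99k) — total 93+83+82+134+99 = $491k.
Column-greedy (each route in turn goes to its best remaining carrier) gives $451k, worse by 40.
Swapping Summit↔Nimbus (Summit→Route 3 $56k, Nimbus→Route 7 $131k) loses 30.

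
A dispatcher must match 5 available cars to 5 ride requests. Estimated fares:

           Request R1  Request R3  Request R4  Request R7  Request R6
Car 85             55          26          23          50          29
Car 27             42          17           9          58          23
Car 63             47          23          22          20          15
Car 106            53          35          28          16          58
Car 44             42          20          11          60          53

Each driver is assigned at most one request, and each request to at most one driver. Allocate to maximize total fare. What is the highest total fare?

Optimal: Car 85→Request R1 ($55), Car 27→Request R7 ($58), Car 63→Request R4 ($22), Car 106→Request R3 ($35), Car 44→Request R6 ($53) — total 55+58+22+35+53 = $223.
Max-entry greedy (repeatedly take the single best remaining cell) gives $205, worse by 18.
Every other assignment is strictly worse.

Max total: $223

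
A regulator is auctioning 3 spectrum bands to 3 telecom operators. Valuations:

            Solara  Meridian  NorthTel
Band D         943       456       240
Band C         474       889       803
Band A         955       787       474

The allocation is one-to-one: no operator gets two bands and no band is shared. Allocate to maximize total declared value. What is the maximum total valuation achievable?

Maximum total: $2533M

Optimal: Solara→Band D ($943M), Meridian→Band A ($787M), NorthTel→Band C ($803M) — total 943+787+803 = $2533M.
Next-best assignment: Solara→Band D, Meridian→Band C, NorthTel→Band A = $2306M.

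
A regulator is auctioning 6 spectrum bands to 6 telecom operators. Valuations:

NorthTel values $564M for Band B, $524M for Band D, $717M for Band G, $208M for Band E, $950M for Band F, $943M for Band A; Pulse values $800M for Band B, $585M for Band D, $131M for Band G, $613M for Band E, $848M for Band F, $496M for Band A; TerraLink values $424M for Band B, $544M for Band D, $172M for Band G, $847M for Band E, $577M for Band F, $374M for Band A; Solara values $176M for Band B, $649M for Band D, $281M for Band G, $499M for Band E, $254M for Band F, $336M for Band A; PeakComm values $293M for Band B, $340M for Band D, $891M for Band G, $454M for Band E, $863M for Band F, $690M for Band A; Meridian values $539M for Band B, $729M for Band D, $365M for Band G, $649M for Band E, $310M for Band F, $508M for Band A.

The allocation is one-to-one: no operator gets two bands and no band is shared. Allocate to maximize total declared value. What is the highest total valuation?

This is a one-to-one assignment (maximum-weight bipartite matching).
Optimal: NorthTel→Band A ($943M), Pulse→Band F ($848M), TerraLink→Band E ($847M), Solara→Band D ($649M), PeakComm→Band G ($891M), Meridian→Band B ($539M) — total 943+848+847+649+891+539 = $4717M.
Next-best assignment: NorthTel→Band F, Pulse→Band B, TerraLink→Band E, Solara→Band D, PeakComm→Band G, Meridian→Band A = $4645M.
Checked against all permutations: $4717M is optimal.

Max total: $4717M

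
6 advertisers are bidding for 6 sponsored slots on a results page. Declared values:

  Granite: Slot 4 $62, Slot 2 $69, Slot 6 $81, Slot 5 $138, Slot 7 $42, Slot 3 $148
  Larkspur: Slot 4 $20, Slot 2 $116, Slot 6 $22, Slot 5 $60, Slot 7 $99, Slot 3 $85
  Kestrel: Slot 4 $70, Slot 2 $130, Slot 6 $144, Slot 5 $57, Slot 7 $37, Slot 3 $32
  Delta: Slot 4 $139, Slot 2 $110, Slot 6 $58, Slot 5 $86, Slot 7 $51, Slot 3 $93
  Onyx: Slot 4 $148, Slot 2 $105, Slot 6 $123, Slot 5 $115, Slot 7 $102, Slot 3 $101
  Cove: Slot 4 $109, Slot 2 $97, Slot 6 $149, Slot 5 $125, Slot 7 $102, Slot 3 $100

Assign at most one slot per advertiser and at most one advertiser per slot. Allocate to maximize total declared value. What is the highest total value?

Optimal: Granite→Slot 3 ($148), Larkspur→Slot 7 ($99), Kestrel→Slot 2 ($130), Delta→Slot 4 ($139), Onyx→Slot 5 ($115), Cove→Slot 6 ($149) — total 148+99+130+139+115+149 = $780.
Row-greedy (each advertiser in turn takes its best remaining slot) gives $764, worse by 16.
Swapping Cove↔Larkspur (Cove→Slot 7 $102, Larkspur→Slot 6 $22) loses 124.
Every other assignment is strictly worse.

Maximum total: $780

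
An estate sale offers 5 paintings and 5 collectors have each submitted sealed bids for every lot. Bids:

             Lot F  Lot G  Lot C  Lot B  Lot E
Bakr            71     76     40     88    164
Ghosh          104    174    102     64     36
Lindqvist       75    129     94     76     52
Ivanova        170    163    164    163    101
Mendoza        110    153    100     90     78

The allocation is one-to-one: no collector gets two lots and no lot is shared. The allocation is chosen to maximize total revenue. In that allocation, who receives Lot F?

Mendoza receives Lot F.

Optimal: Bakr→Lot E ($164), Ghosh→Lot G ($174), Lindqvist→Lot C ($94), Ivanova→Lot B ($163), Mendoza→Lot F ($110) — total 164+174+94+163+110 = $705.
Row-greedy (each collector in turn takes its best remaining lot) gives $692, worse by 13.
Next-best assignment: Bakr→Lot E, Ghosh→Lot G, Lindqvist→Lot C, Ivanova→Lot F, Mendoza→Lot B = $692.
No other one-to-one assignment exceeds $705.
Mendoza's own top lot is Lot G ($153), but forcing Mendoza→Lot G and reassigning the rest optimally gives only $678 — worse by 27.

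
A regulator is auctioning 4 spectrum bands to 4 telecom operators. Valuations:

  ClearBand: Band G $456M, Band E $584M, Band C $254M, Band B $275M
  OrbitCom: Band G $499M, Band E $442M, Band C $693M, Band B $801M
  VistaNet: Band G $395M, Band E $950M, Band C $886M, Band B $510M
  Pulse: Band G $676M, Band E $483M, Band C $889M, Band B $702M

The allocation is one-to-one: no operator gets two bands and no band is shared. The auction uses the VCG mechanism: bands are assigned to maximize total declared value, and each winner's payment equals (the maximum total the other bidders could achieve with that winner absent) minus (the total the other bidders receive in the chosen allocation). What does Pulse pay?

Pulse pays $64M.

Efficient allocation: ClearBand→Band G ($456M), OrbitCom→Band B ($801M), VistaNet→Band E ($950M), Pulse→Band C ($889M); total welfare W = $3096M.
Pulse receives Band C at value $889M, so the others get W − 889 = $2207M.
Without Pulse: best allocation of the remaining 3 bidders over all 4 bands is ClearBand→Band E ($584M), OrbitCom→Band B ($801M), VistaNet→Band C ($886M), total $2271M.
VCG payment = (others' best without Pulse) − (others' welfare with Pulse) = 2271 − 2207 = $64M.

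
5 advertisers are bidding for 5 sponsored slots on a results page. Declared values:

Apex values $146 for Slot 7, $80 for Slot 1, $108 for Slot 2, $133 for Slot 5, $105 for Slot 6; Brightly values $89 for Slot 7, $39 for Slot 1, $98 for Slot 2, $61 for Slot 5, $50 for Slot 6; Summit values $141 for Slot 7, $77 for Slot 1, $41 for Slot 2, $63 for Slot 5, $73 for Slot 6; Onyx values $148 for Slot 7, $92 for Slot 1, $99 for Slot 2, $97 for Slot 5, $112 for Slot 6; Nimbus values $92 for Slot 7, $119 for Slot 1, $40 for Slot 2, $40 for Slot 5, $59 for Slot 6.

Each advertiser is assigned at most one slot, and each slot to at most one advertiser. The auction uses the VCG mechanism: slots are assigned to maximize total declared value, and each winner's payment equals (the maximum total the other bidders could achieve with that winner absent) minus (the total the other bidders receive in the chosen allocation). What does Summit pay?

Summit pays $36.

Efficient allocation: Apex→Slot 5 ($133), Brightly→Slot 2 ($98), Summit→Slot 7 ($141), Onyx→Slot 6 ($112), Nimbus→Slot 1 ($119); total welfare W = $603.
Summit receives Slot 7 at value $141, so the others get W − 141 = $462.
Without Summit: best allocation of the remaining 4 bidders over all 5 slots is Apex→Slot 5 ($133), Brightly→Slot 2 ($98), Onyx→Slot 7 ($148), Nimbus→Slot 1 ($119), total $498.
VCG payment = (others' best without Summit) − (others' welfare with Summit) = 498 − 462 = $36.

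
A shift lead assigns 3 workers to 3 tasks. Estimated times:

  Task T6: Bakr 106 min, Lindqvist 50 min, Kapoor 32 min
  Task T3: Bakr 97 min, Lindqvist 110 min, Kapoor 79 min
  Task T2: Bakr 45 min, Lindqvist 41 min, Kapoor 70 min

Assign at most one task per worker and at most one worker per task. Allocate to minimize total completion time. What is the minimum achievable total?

Minimum total: 170 min

Optimal: Bakr→Task T3 (97 min), Lindqvist→Task T2 (41 min), Kapoor→Task T6 (32 min) — total 97+41+32 = 170 min.
Row-greedy (each worker in turn takes its cheapest remaining task) gives 174 min, worse by 4.
Swapping Kapoor↔Bakr (Kapoor→Task T3 79 min, Bakr→Task T6 106 min) adds 56.
Checked against all permutations: 170 min is optimal.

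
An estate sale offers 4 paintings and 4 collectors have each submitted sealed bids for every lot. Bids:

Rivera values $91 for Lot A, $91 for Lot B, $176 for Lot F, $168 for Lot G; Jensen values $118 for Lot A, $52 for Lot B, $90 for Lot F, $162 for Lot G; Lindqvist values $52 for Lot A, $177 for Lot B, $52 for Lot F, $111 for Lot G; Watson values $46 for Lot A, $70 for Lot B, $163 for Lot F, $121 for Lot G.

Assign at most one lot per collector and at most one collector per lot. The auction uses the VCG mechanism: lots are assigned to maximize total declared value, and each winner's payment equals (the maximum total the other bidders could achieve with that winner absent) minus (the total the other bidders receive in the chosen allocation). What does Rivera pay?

Rivera pays $44.

Efficient allocation: Rivera→Lot G ($168), Jensen→Lot A ($118), Lindqvist→Lot B ($177), Watson→Lot F ($163); total welfare W = $626.
Rivera receives Lot G at value $168, so the others get W − 168 = $458.
Without Rivera: best allocation of the remaining 3 bidders over all 4 lots is Jensen→Lot G ($162), Lindqvist→Lot B ($177), Watson→Lot F ($163), total $502.
VCG payment = (others' best without Rivera) − (others' welfare with Rivera) = 502 − 458 = $44.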